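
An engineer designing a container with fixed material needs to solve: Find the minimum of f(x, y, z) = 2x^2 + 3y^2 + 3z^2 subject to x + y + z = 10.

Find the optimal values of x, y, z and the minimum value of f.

Using Lagrange multipliers on f = 2x^2 + 3y^2 + 3z^2 with constraint x + y + z = 10:
Conditions: 2*2*x = lambda, 2*3*y = lambda, 2*3*z = lambda
So x = lambda/4, y = lambda/6, z = lambda/6
Substituting into constraint: lambda * (7/12) = 10
lambda = 120/7
x = 30/7, y = 20/7, z = 20/7
Minimum value = 600/7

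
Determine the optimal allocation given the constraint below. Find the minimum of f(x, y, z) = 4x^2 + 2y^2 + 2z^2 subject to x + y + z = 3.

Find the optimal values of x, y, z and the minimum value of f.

Using Lagrange multipliers on f = 4x^2 + 2y^2 + 2z^2 with constraint x + y + z = 3:
Conditions: 2*4*x = lambda, 2*2*y = lambda, 2*2*z = lambda
So x = lambda/8, y = lambda/4, z = lambda/4
Substituting into constraint: lambda * (5/8) = 3
lambda = 24/5
x = 3/5, y = 6/5, z = 6/5
Minimum value = 36/5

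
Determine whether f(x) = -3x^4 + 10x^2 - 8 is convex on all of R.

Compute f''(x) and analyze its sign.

f(x) = -3x^4 + 10x^2 - 8
f'(x) = -12x^3 + 20x
f''(x) = -36x^2 + 20
f''(x) = -36x^2 + 20 -> -inf as |x| -> inf
Therefore, f is not globally convex on R.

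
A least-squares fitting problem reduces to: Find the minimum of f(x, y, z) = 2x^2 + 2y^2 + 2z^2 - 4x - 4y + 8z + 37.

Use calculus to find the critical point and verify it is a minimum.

f(x,y,z) = 2x^2 + 2y^2 + 2z^2 - 4x - 4y + 8z + 37
df/dx = 4x + (-4) = 0 => x = 1
df/dy = 4y + (-4) = 0 => y = 1
df/dz = 4z + (8) = 0 => z = -2
f(1,1,-2) = 2*(1)^2 + 2*(1)^2 + 2*(-2)^2 + -4*(1) + -4*(1) + 8*(-2) + 37 = 25
Hessian is diagonal with entries 4, 4, 4 > 0, confirmed minimum.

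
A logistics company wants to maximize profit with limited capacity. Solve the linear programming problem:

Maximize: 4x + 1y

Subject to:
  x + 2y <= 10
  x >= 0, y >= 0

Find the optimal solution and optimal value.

The feasible region has vertices at [(0, 0), (10, 0), (0, 5)].
Checking objective 4x + 1y at each vertex:
  (0, 0): 4*0 + 1*0 = 0
  (10, 0): 4*10 + 1*0 = 40
  (0, 5): 4*0 + 1*5 = 5
Maximum is 40 at (10, 0).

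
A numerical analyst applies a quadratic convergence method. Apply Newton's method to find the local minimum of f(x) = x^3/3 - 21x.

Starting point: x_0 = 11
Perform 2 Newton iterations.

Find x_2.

f(x) = x^3/3 - 21x
f'(x) = x^2 - 21, f''(x) = 2x
Newton update: x_{n+1} = x_n - (x_n^2 - 21)/(2*x_n)
Step 1: x_0 = 11, f'=100, f''=22, x_1 = 71/11
Step 2: x_1 = 71/11, f'=2500/121, f''=142/11, x_2 = 3791/781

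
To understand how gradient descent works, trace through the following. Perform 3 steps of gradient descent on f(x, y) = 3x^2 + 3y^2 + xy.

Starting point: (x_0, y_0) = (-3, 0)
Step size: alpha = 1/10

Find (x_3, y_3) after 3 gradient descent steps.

f(x,y) = 3x^2 + 3y^2 + xy
grad_x = 6x + 1y, grad_y = 6y + 1x
Step 1: grad = (-18, -3), (-6/5, 3/10)
Step 2: grad = (-69/10, 3/5), (-51/100, 6/25)
Step 3: grad = (-141/50, 93/100), (-57/250, 147/1000)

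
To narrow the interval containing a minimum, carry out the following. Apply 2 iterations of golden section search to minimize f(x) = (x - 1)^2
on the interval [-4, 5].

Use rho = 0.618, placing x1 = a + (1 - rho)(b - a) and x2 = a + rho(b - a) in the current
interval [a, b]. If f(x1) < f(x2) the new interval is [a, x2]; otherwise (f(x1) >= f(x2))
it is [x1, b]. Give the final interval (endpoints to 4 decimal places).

Golden section search for min of f(x) = (x - 1)^2 on [-4, 5].
Each step: x1 = a + (1 - rho)(b - a), x2 = a + rho(b - a); if f(x1) < f(x2) keep [a, x2], otherwise keep [x1, b].
Step 1: [-4.0000, 5.0000], x1=-0.5620 (f=2.4398), x2=1.5620 (f=0.3158); f(x1) > f(x2) => keep [-0.5620, 5.0000]
Step 2: [-0.5620, 5.0000], x1=1.5627 (f=0.3166), x2=2.8753 (f=3.5168); f(x1) < f(x2) => keep [-0.5620, 2.8753]
Final interval: [-0.5620, 2.8753]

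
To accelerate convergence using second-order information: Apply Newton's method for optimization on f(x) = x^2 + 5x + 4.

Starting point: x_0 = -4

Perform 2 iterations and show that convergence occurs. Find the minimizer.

f(x) = x^2 + 5x + 4, f'(x) = 2x + (5), f''(x) = 2
Step 1: f'(-4) = -3, x_1 = -4 - -3/2 = -5/2
Step 2: f'(-5/2) = 0, x_2 = -5/2 (converged)
Newton's method converges in 1 step for quadratics.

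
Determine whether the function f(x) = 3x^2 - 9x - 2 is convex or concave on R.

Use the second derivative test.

f(x) = 3x^2 - 9x - 2
f'(x) = 6x - 9
f''(x) = 6
Since f''(x) = 6 > 0 for all x, f is convex on R.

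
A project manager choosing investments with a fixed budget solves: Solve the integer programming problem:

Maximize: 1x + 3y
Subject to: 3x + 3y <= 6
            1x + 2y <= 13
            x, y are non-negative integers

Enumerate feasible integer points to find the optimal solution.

Constraint 1: 3x + 3y <= 6
Constraint 2: 1x + 2y <= 13
Feasible x range (need y >= 0): 0 <= x <= min(6/3, 13/1) => x in {0, ..., 2}.
Enumerate feasible integer points row by row (the coefficient of y is 3 > 0, so for each x the largest feasible y gives the best value):
  x = 0: y <= min((6 - 3*0)/3, (13 - 1*0)/2) => y in {0, ..., 2}; best 1*0 + 3*2 = 6
  x = 1: y <= min((6 - 3*1)/3, (13 - 1*1)/2) => y in {0, ..., 1}; best 1*1 + 3*1 = 4
  x = 2: y <= min((6 - 3*2)/3, (13 - 1*2)/2) => y in {0}; best 1*2 + 3*0 = 2
The maximum 1x + 3y = 6 is achieved at x = 0, y = 2.
Check: 3*0 + 3*2 = 6 <= 6 and 1*0 + 2*2 = 4 <= 13.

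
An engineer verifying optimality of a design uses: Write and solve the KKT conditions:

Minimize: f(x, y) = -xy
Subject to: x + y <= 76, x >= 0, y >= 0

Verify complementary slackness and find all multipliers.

Problem: min -xy s.t. x + y <= 76 (multiplier lambda), x >= 0 (mu_x), y >= 0 (mu_y)
KKT stationarity: -y + lambda - mu_x = 0, -x + lambda - mu_y = 0, with lambda, mu_x, mu_y >= 0
Complementary slackness: lambda*(x + y - 76) = 0, mu_x*x = 0, mu_y*y = 0
If lambda = 0: y = -mu_x <= 0 and x = -mu_y <= 0 force x = y = 0 with f = 0; but x = y = 38 is feasible with f = -1444 < 0, so this is not the minimum. Hence lambda > 0 and x + y = 76.
Try x > 0, y > 0 (so mu_x = mu_y = 0): y = lambda, x = lambda => x = y = lambda
x + y = 76 => 2*lambda = 76 => lambda = 38
x* = y* = 38 > 0, consistent with mu_x = mu_y = 0.
(Any feasible point with x = 0 or y = 0 has f = 0 > -1444, so the minimum is not on those boundaries.)
min(-xy) = -1444 (i.e. max xy = 1444)
Multipliers: lambda = 38, mu_x = 0, mu_y = 0
Complementary slackness: lambda*(x + y - 76) = 38*(38 + 38 - 76) = 0, mu_x*x = 0*38 = 0, mu_y*y = 0*38 = 0. Satisfied.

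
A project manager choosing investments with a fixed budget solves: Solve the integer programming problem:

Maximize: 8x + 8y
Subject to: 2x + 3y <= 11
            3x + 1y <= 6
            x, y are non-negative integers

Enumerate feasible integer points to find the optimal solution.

Constraint 1: 2x + 3y <= 11
Constraint 2: 3x + 1y <= 6
Feasible x range (need y >= 0): 0 <= x <= min(11/2, 6/3) => x in {0, ..., 2}.
Enumerate feasible integer points row by row (the coefficient of y is 8 > 0, so for each x the largest feasible y gives the best value):
  x = 0: y <= min((11 - 2*0)/3, (6 - 3*0)/1) => y in {0, ..., 3}; best 8*0 + 8*3 = 24
  x = 1: y <= min((11 - 2*1)/3, (6 - 3*1)/1) => y in {0, ..., 3}; best 8*1 + 8*3 = 32
  x = 2: y <= min((11 - 2*2)/3, (6 - 3*2)/1) => y in {0}; best 8*2 + 8*0 = 16
The maximum 8x + 8y = 32 is achieved at x = 1, y = 3.
Check: 2*1 + 3*3 = 11 <= 11 and 3*1 + 1*3 = 6 <= 6.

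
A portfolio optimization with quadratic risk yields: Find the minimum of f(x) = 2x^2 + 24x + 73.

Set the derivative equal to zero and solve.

f(x) = 2x^2 + 24x + 73
f'(x) = 4x + (24) = 0
x = -24/4 = -6
f(-6) = 1
Since f''(x) = 4 > 0, this is a minimum.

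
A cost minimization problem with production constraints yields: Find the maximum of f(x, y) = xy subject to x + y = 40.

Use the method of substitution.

Substitute y = 40 - x into f(x,y) = xy:
g(x) = x(40 - x) = 40x - x^2
g'(x) = 40 - 2x = 0  =>  x = 20
y = 40 - 20 = 20
Maximum value = 20 * 20 = 400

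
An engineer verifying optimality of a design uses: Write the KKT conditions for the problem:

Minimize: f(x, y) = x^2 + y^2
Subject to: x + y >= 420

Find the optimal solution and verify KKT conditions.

KKT conditions for min x^2 + y^2 s.t. x + y >= 420:
Stationarity: 2x = mu, 2y = mu
So x = y = mu/2.
Complementary slackness: mu*(x + y - 420) = 0
Primal feasibility: x + y >= 420; dual feasibility: mu >= 0
If mu = 0 then x = y = 0, but 0 + 0 < 420 is infeasible, so the constraint is active.
Constraint active: x + y = 2*(mu/2) = 420 => mu = 420
x = y = 210, f = 88200
Verify: stationarity 2*210 = 420 = mu; primal 210 + 210 = 420 >= 420; dual mu = 420 >= 0; complementary slackness 420*(420 - 420) = 0. All KKT conditions hold.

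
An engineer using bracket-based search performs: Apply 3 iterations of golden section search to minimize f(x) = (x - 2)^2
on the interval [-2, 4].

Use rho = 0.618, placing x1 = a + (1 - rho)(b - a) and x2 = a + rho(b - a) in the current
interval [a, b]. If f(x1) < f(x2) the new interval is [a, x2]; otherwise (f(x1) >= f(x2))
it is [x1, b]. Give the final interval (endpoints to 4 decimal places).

Golden section search for min of f(x) = (x - 2)^2 on [-2, 4].
Each step: x1 = a + (1 - rho)(b - a), x2 = a + rho(b - a); if f(x1) < f(x2) keep [a, x2], otherwise keep [x1, b].
Step 1: [-2.0000, 4.0000], x1=0.2920 (f=2.9173), x2=1.7080 (f=0.0853); f(x1) > f(x2) => keep [0.2920, 4.0000]
Step 2: [0.2920, 4.0000], x1=1.7085 (f=0.0850), x2=2.5835 (f=0.3405); f(x1) < f(x2) => keep [0.2920, 2.5835]
Step 3: [0.2920, 2.5835], x1=1.1674 (f=0.6933), x2=1.7082 (f=0.0852); f(x1) > f(x2) => keep [1.1674, 2.5835]
Final interval: [1.1674, 2.5835]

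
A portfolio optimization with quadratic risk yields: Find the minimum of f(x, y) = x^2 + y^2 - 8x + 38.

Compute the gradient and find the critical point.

f(x,y) = x^2 + y^2 - 8x + 38
df/dx = 2x + (-8) = 0  =>  x = 4
df/dy = 2y + (0) = 0  =>  y = 0
f(4, 0) = 1*(4)^2 + 1*(0)^2 + -8*(4) + 38 = 22
Hessian is diagonal with entries 2, 2 > 0, so this is a minimum.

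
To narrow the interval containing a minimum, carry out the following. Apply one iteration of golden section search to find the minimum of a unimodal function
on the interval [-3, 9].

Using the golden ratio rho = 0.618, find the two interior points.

Golden section search on [-3, 9].
Golden ratio rho = 0.618 (approx).
Interior points:
  x_1 = -3 + (1-0.618)*12 = 1.5840
  x_2 = -3 + 0.618*12 = 4.4160
Compare f(x_1) and f(x_2) to determine which subinterval to keep.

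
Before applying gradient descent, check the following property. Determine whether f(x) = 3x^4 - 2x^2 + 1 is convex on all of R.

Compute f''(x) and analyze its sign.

f(x) = 3x^4 - 2x^2 + 1
f'(x) = 12x^3 + -4x
f''(x) = 36x^2 + -4
f''(0) = -4 < 0, so not convex near x = 0
Therefore, f is not globally convex on R.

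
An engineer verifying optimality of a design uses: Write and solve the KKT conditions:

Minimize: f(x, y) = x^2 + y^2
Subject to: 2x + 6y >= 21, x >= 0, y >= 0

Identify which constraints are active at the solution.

KKT conditions for min x^2 + y^2 s.t. 2x + 6y >= 21, x >= 0, y >= 0:
Stationarity: 2x = mu*2 + mu_x, 2y = mu*6 + mu_y, with mu, mu_x, mu_y >= 0
Complementary slackness: mu*(2x + 6y - 21) = 0, mu_x*x = 0, mu_y*y = 0
(0, 0) is infeasible (2*0 + 6*0 < 21), so if mu = 0 stationarity would force x = mu_x/2 >= 0, y = mu_y/2 >= 0 with mu_x*x = mu_y*y = 0, i.e. x = y = 0: contradiction. Hence mu > 0 and 2x + 6y = 21 is active.
Try x > 0, y > 0 (so mu_x = mu_y = 0): x = 2*mu/2, y = 6*mu/2
Substitute: 2*(2*mu/2) + 6*(6*mu/2) = 21
  mu*40/2 = 21 => mu = 21/20
x* = 21/20 > 0, y* = 63/20 > 0, consistent with mu_x = mu_y = 0.
f is convex and the constraints are linear, so this KKT point is the global minimum.
f* = 441/40
Active constraints: 2x + 6y >= 21 (holds with equality, mu = 21/20 > 0); x >= 0 and y >= 0 are inactive (mu_x = mu_y = 0).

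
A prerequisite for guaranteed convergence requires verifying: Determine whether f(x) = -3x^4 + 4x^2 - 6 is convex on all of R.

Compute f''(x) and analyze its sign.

f(x) = -3x^4 + 4x^2 - 6
f'(x) = -12x^3 + 8x
f''(x) = -36x^2 + 8
f''(x) = -36x^2 + 8 -> -inf as |x| -> inf
Therefore, f is not globally convex on R.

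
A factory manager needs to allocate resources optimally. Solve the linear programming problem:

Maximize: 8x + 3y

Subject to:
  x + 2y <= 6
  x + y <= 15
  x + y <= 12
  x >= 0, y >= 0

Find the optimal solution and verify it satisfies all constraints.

Feasible vertices: (0, 0), (0, 3), (6, 0)
Objective 8x + 3y at each vertex:
  (0, 0): 0
  (0, 3): 9
  (6, 0): 48
Maximum is 48 at (6, 0).
Verify constraints at (x, y) = (6, 0):
  1*6 + 2*0 = 6 <= 6 (active)
  1*6 + 1*0 = 6 <= 15
  1*6 + 1*0 = 6 <= 12
  x = 6 >= 0, y = 0 >= 0. All constraints satisfied.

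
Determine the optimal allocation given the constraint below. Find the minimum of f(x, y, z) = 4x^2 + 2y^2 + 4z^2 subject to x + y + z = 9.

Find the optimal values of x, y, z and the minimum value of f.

Using Lagrange multipliers on f = 4x^2 + 2y^2 + 4z^2 with constraint x + y + z = 9:
Conditions: 2*4*x = lambda, 2*2*y = lambda, 2*4*z = lambda
So x = lambda/8, y = lambda/4, z = lambda/8
Substituting into constraint: lambda * (1/2) = 9
lambda = 18
x = 9/4, y = 9/2, z = 9/4
Minimum value = 81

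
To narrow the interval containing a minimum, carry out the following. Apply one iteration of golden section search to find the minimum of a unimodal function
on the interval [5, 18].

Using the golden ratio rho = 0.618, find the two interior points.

Golden section search on [5, 18].
Golden ratio rho = 0.618 (approx).
Interior points:
  x_1 = 5 + (1-0.618)*13 = 9.9660
  x_2 = 5 + 0.618*13 = 13.0340
Compare f(x_1) and f(x_2) to determine which subinterval to keep.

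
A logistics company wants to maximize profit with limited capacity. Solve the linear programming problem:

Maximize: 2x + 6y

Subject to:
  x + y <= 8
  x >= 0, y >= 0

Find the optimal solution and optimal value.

The feasible region has vertices at [(0, 0), (8, 0), (0, 8)].
Checking objective 2x + 6y at each vertex:
  (0, 0): 2*0 + 6*0 = 0
  (8, 0): 2*8 + 6*0 = 16
  (0, 8): 2*0 + 6*8 = 48
Maximum is 48 at (0, 8).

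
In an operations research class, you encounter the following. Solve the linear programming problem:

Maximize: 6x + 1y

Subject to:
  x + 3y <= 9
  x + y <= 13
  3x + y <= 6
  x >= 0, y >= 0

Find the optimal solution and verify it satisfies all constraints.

Feasible vertices: (0, 0), (0, 3), (9/8, 21/8), (2, 0)
Objective 6x + 1y at each vertex:
  (0, 0): 0
  (0, 3): 3
  (9/8, 21/8): 75/8
  (2, 0): 12
Maximum is 12 at (2, 0).
Verify constraints at (x, y) = (2, 0):
  1*2 + 3*0 = 2 <= 9
  1*2 + 1*0 = 2 <= 13
  3*2 + 1*0 = 6 <= 6 (active)
  x = 2 >= 0, y = 0 >= 0. All constraints satisfied.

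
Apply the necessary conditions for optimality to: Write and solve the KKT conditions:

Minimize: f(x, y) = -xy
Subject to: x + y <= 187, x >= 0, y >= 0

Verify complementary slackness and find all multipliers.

Problem: min -xy s.t. x + y <= 187 (multiplier lambda), x >= 0 (mu_x), y >= 0 (mu_y)
KKT stationarity: -y + lambda - mu_x = 0, -x + lambda - mu_y = 0, with lambda, mu_x, mu_y >= 0
Complementary slackness: lambda*(x + y - 187) = 0, mu_x*x = 0, mu_y*y = 0
If lambda = 0: y = -mu_x <= 0 and x = -mu_y <= 0 force x = y = 0 with f = 0; but x = y = 187/2 is feasible with f = -34969/4 < 0, so this is not the minimum. Hence lambda > 0 and x + y = 187.
Try x > 0, y > 0 (so mu_x = mu_y = 0): y = lambda, x = lambda => x = y = lambda
x + y = 187 => 2*lambda = 187 => lambda = 187/2
x* = y* = 187/2 > 0, consistent with mu_x = mu_y = 0.
(Any feasible point with x = 0 or y = 0 has f = 0 > -34969/4, so the minimum is not on those boundaries.)
min(-xy) = -34969/4 (i.e. max xy = 34969/4)
Multipliers: lambda = 187/2, mu_x = 0, mu_y = 0
Complementary slackness: lambda*(x + y - 187) = 187/2*(187/2 + 187/2 - 187) = 0, mu_x*x = 0*187/2 = 0, mu_y*y = 0*187/2 = 0. Satisfied.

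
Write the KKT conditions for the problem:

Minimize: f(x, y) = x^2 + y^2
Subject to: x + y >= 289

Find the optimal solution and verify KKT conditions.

KKT conditions for min x^2 + y^2 s.t. x + y >= 289:
Stationarity: 2x = mu, 2y = mu
So x = y = mu/2.
Complementary slackness: mu*(x + y - 289) = 0
Primal feasibility: x + y >= 289; dual feasibility: mu >= 0
If mu = 0 then x = y = 0, but 0 + 0 < 289 is infeasible, so the constraint is active.
Constraint active: x + y = 2*(mu/2) = 289 => mu = 289
x = y = 289/2, f = 83521/2
Verify: stationarity 2*(289/2) = 289 = mu; primal 289/2 + 289/2 = 289 >= 289; dual mu = 289 >= 0; complementary slackness 289*(289 - 289) = 0. All KKT conditions hold.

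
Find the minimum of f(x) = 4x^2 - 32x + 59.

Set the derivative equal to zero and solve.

f(x) = 4x^2 - 32x + 59
f'(x) = 8x + (-32) = 0
x = 32/8 = 4
f(4) = -5
Since f''(x) = 8 > 0, this is a minimum.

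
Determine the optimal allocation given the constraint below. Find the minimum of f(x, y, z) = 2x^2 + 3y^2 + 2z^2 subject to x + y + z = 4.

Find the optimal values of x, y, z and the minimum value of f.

Using Lagrange multipliers on f = 2x^2 + 3y^2 + 2z^2 with constraint x + y + z = 4:
Conditions: 2*2*x = lambda, 2*3*y = lambda, 2*2*z = lambda
So x = lambda/4, y = lambda/6, z = lambda/4
Substituting into constraint: lambda * (2/3) = 4
lambda = 6
x = 3/2, y = 1, z = 3/2
Minimum value = 12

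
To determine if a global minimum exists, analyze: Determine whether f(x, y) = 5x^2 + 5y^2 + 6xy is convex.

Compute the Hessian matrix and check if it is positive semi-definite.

f(x,y) = 5x^2 + 5y^2 + 6xy
Hessian H = [[10, 6], [6, 10]]
trace(H) = 20, det(H) = 64
Eigenvalues: (20 +/- sqrt(144)) / 2 = 16, 4
Since both eigenvalues > 0, f is convex.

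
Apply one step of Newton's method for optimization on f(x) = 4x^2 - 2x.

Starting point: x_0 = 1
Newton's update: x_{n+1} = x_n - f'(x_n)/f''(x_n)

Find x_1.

f(x) = 4x^2 - 2x
f'(x) = 8x + (-2), f''(x) = 8
Newton step: x_1 = x_0 - f'(x_0)/f''(x_0)
f'(1) = 6
x_1 = 1 - 6/8 = 1/4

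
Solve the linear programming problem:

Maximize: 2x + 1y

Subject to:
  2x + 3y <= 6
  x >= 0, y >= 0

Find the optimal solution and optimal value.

The feasible region has vertices at [(0, 0), (3, 0), (0, 2)].
Checking objective 2x + 1y at each vertex:
  (0, 0): 2*0 + 1*0 = 0
  (3, 0): 2*3 + 1*0 = 6
  (0, 2): 2*0 + 1*2 = 2
Maximum is 6 at (3, 0).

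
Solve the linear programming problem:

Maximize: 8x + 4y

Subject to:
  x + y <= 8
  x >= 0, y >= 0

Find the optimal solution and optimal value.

The feasible region has vertices at [(0, 0), (8, 0), (0, 8)].
Checking objective 8x + 4y at each vertex:
  (0, 0): 8*0 + 4*0 = 0
  (8, 0): 8*8 + 4*0 = 64
  (0, 8): 8*0 + 4*8 = 32
Maximum is 64 at (8, 0).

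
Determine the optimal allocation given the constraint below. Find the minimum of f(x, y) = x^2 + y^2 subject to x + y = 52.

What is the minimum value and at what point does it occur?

Substitute y = 52 - x into f(x,y) = x^2 + y^2:
g(x) = x^2 + (52 - x)^2 = 2x^2 - 104x + 2704
g'(x) = 4x - 104 = 0  =>  x = 26
y = 52 - 26 = 26
Minimum value = 26^2 + 26^2 = 1352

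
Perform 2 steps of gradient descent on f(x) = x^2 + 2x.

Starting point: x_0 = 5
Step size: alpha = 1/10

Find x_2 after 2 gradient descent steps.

f(x) = x^2 + 2x, f'(x) = 2x + (2)
Step 1: f'(5) = 12, x_1 = 5 - 1/10 * 12 = 19/5
Step 2: f'(19/5) = 48/5, x_2 = 19/5 - 1/10 * 48/5 = 71/25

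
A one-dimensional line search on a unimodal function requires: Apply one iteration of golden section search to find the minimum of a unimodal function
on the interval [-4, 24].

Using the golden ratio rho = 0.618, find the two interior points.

Golden section search on [-4, 24].
Golden ratio rho = 0.618 (approx).
Interior points:
  x_1 = -4 + (1-0.618)*28 = 6.6960
  x_2 = -4 + 0.618*28 = 13.3040
Compare f(x_1) and f(x_2) to determine which subinterval to keep.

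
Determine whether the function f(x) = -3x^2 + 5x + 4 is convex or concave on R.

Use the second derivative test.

f(x) = -3x^2 + 5x + 4
f'(x) = -6x + 5
f''(x) = -6
Since f''(x) = -6 < 0 for all x, f is concave on R.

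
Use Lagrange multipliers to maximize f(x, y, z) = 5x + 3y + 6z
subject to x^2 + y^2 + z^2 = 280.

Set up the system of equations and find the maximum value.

Lagrange conditions: 5 = 2*lambda*x, 3 = 2*lambda*y, 6 = 2*lambda*z
So x:5 = y:3 = z:6, i.e. x = 5t, y = 3t, z = 6t
Constraint: t^2*(5^2 + 3^2 + 6^2) = 280
  t^2 * 70 = 280  =>  t = sqrt(4)
Maximum = 5*5t + 3*3t + 6*6t = 70*sqrt(4) = 140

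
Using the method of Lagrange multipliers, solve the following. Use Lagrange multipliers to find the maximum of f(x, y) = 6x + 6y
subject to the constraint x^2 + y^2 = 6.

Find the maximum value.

Set up Lagrange conditions: grad f = lambda * grad g
  6 = 2*lambda*x
  6 = 2*lambda*y
From these: x/y = 6/6, so x = 6t, y = 6t for some t.
Substitute into constraint: (6t)^2 + (6t)^2 = 6
  t^2 * 72 = 6
  t = sqrt(6/72)
Maximum = 6*x + 6*y = (6^2 + 6^2)*t = 72 * sqrt(6/72) = sqrt(432)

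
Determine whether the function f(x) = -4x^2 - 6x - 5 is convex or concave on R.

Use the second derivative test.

f(x) = -4x^2 - 6x - 5
f'(x) = -8x - 6
f''(x) = -8
Since f''(x) = -8 < 0 for all x, f is concave on R.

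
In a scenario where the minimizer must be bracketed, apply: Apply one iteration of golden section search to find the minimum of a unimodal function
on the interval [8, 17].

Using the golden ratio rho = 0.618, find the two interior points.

Golden section search on [8, 17].
Golden ratio rho = 0.618 (approx).
Interior points:
  x_1 = 8 + (1-0.618)*9 = 11.4380
  x_2 = 8 + 0.618*9 = 13.5620
Compare f(x_1) and f(x_2) to determine which subinterval to keep.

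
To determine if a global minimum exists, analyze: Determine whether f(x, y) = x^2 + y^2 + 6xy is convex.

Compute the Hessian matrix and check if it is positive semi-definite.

f(x,y) = x^2 + y^2 + 6xy
Hessian H = [[2, 6], [6, 2]]
trace(H) = 4, det(H) = -32
Eigenvalues: (4 +/- sqrt(144)) / 2 = 8, -4
Since not both eigenvalues positive, f is neither convex nor concave.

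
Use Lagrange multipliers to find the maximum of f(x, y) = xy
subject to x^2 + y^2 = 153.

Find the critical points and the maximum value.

Lagrange conditions: y = 2*lambda*x and x = 2*lambda*y
If x = 0 then y = 0, violating the constraint, so x, y != 0.
Dividing: y/x = x/y => x^2 = y^2 => y = x or y = -x
Constraint: 2x^2 = 153 => x^2 = 153/2 => x = +/-sqrt(153/2)
Critical points: (sqrt(153/2), sqrt(153/2)), (-sqrt(153/2), -sqrt(153/2)), (sqrt(153/2), -sqrt(153/2)), (-sqrt(153/2), sqrt(153/2))
  y = x:  xy = x^2 = 153/2  at (sqrt(153/2), sqrt(153/2)) and (-sqrt(153/2), -sqrt(153/2))
  y = -x: xy = -x^2 = -153/2 at (sqrt(153/2), -sqrt(153/2)) and (-sqrt(153/2), sqrt(153/2))
Maximum xy = 153/2 at (sqrt(153/2), sqrt(153/2)) and (-sqrt(153/2), -sqrt(153/2))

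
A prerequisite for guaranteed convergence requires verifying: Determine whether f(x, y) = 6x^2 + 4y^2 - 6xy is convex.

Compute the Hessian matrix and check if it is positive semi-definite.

f(x,y) = 6x^2 + 4y^2 - 6xy
Hessian H = [[12, -6], [-6, 8]]
trace(H) = 20, det(H) = 60
Eigenvalues: (20 +/- sqrt(160)) / 2 = 16.32, 3.675
Since both eigenvalues > 0, f is convex.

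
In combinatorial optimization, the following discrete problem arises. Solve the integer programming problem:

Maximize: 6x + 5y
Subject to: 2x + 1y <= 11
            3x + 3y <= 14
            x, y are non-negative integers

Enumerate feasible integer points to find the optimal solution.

Constraint 1: 2x + 1y <= 11
Constraint 2: 3x + 3y <= 14
Feasible x range (need y >= 0): 0 <= x <= min(11/2, 14/3) => x in {0, ..., 4}.
Enumerate feasible integer points row by row (the coefficient of y is 5 > 0, so for each x the largest feasible y gives the best value):
  x = 0: y <= min((11 - 2*0)/1, (14 - 3*0)/3) => y in {0, ..., 4}; best 6*0 + 5*4 = 20
  x = 1: y <= min((11 - 2*1)/1, (14 - 3*1)/3) => y in {0, ..., 3}; best 6*1 + 5*3 = 21
  x = 2: y <= min((11 - 2*2)/1, (14 - 3*2)/3) => y in {0, ..., 2}; best 6*2 + 5*2 = 22
  x = 3: y <= min((11 - 2*3)/1, (14 - 3*3)/3) => y in {0, ..., 1}; best 6*3 + 5*1 = 23
  x = 4: y <= min((11 - 2*4)/1, (14 - 3*4)/3) => y in {0}; best 6*4 + 5*0 = 24
The maximum 6x + 5y = 24 is achieved at x = 4, y = 0.
Check: 2*4 + 1*0 = 8 <= 11 and 3*4 + 3*0 = 12 <= 14.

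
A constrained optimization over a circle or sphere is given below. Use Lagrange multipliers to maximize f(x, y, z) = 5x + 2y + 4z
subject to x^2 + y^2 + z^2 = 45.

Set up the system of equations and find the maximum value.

Lagrange conditions: 5 = 2*lambda*x, 2 = 2*lambda*y, 4 = 2*lambda*z
So x:5 = y:2 = z:4, i.e. x = 5t, y = 2t, z = 4t
Constraint: t^2*(5^2 + 2^2 + 4^2) = 45
  t^2 * 45 = 45  =>  t = sqrt(1)
Maximum = 5*5t + 2*2t + 4*4t = 45*sqrt(1) = 45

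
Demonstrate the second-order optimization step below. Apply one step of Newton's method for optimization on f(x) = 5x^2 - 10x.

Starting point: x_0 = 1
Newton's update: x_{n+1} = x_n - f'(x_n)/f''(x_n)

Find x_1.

f(x) = 5x^2 - 10x
f'(x) = 10x + (-10), f''(x) = 10
Newton step: x_1 = x_0 - f'(x_0)/f''(x_0)
f'(1) = 0
x_1 = 1 - 0/10 = 1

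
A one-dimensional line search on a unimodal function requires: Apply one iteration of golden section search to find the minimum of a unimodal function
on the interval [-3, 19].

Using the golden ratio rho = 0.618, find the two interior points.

Golden section search on [-3, 19].
Golden ratio rho = 0.618 (approx).
Interior points:
  x_1 = -3 + (1-0.618)*22 = 5.4040
  x_2 = -3 + 0.618*22 = 10.5960
Compare f(x_1) and f(x_2) to determine which subinterval to keep.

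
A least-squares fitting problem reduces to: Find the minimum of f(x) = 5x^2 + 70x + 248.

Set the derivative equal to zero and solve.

f(x) = 5x^2 + 70x + 248
f'(x) = 10x + (70) = 0
x = -70/10 = -7
f(-7) = 3
Since f''(x) = 10 > 0, this is a minimum.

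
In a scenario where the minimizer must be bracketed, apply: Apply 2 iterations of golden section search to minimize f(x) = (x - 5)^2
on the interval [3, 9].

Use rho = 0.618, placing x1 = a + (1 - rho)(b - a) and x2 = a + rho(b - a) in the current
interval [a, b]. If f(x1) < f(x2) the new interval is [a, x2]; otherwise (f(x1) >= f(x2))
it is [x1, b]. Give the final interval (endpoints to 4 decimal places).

Golden section search for min of f(x) = (x - 5)^2 on [3, 9].
Each step: x1 = a + (1 - rho)(b - a), x2 = a + rho(b - a); if f(x1) < f(x2) keep [a, x2], otherwise keep [x1, b].
Step 1: [3.0000, 9.0000], x1=5.2920 (f=0.0853), x2=6.7080 (f=2.9173); f(x1) < f(x2) => keep [3.0000, 6.7080]
Step 2: [3.0000, 6.7080], x1=4.4165 (f=0.3405), x2=5.2915 (f=0.0850); f(x1) > f(x2) => keep [4.4165, 6.7080]
Final interval: [4.4165, 6.7080]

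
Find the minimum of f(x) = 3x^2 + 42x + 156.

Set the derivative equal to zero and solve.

f(x) = 3x^2 + 42x + 156
f'(x) = 6x + (42) = 0
x = -42/6 = -7
f(-7) = 9
Since f''(x) = 6 > 0, this is a minimum.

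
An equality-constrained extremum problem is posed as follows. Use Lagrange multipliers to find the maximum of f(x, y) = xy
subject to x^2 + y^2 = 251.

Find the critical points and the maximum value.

Lagrange conditions: y = 2*lambda*x and x = 2*lambda*y
If x = 0 then y = 0, violating the constraint, so x, y != 0.
Dividing: y/x = x/y => x^2 = y^2 => y = x or y = -x
Constraint: 2x^2 = 251 => x^2 = 251/2 => x = +/-sqrt(251/2)
Critical points: (sqrt(251/2), sqrt(251/2)), (-sqrt(251/2), -sqrt(251/2)), (sqrt(251/2), -sqrt(251/2)), (-sqrt(251/2), sqrt(251/2))
  y = x:  xy = x^2 = 251/2  at (sqrt(251/2), sqrt(251/2)) and (-sqrt(251/2), -sqrt(251/2))
  y = -x: xy = -x^2 = -251/2 at (sqrt(251/2), -sqrt(251/2)) and (-sqrt(251/2), sqrt(251/2))
Maximum xy = 251/2 at (sqrt(251/2), sqrt(251/2)) and (-sqrt(251/2), -sqrt(251/2))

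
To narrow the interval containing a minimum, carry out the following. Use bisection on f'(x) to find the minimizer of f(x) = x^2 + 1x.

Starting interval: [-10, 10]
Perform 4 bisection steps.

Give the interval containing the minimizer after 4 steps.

Finding critical point of f(x) = x^2 + 1x using bisection on f'(x) = 2x + 1.
f'(x) = 0 when x = -1/2.
Starting interval: [-10, 10]
Step 1: mid = 0, f'(mid) = 1, new interval = [-10, 0]
Step 2: mid = -5, f'(mid) = -9, new interval = [-5, 0]
Step 3: mid = -5/2, f'(mid) = -4, new interval = [-5/2, 0]
Step 4: mid = -5/4, f'(mid) = -3/2, new interval = [-5/4, 0]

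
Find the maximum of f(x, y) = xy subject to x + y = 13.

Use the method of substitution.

Substitute y = 13 - x into f(x,y) = xy:
g(x) = x(13 - x) = 13x - x^2
g'(x) = 13 - 2x = 0  =>  x = 13/2
y = 13 - 13/2 = 13/2
Maximum value = (13/2) * (13/2) = 169/4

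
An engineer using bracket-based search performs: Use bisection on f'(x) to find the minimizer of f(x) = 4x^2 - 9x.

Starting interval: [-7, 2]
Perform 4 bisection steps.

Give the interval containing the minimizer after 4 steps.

Finding critical point of f(x) = 4x^2 - 9x using bisection on f'(x) = 8x + -9.
f'(x) = 0 when x = 9/8.
Starting interval: [-7, 2]
Step 1: mid = -5/2, f'(mid) = -29, new interval = [-5/2, 2]
Step 2: mid = -1/4, f'(mid) = -11, new interval = [-1/4, 2]
Step 3: mid = 7/8, f'(mid) = -2, new interval = [7/8, 2]
Step 4: mid = 23/16, f'(mid) = 5/2, new interval = [7/8, 23/16]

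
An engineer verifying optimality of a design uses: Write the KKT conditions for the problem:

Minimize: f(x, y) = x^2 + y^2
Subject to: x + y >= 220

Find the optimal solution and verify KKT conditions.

KKT conditions for min x^2 + y^2 s.t. x + y >= 220:
Stationarity: 2x = mu, 2y = mu
So x = y = mu/2.
Complementary slackness: mu*(x + y - 220) = 0
Primal feasibility: x + y >= 220; dual feasibility: mu >= 0
If mu = 0 then x = y = 0, but 0 + 0 < 220 is infeasible, so the constraint is active.
Constraint active: x + y = 2*(mu/2) = 220 => mu = 220
x = y = 110, f = 24200
Verify: stationarity 2*110 = 220 = mu; primal 110 + 110 = 220 >= 220; dual mu = 220 >= 0; complementary slackness 220*(220 - 220) = 0. All KKT conditions hold.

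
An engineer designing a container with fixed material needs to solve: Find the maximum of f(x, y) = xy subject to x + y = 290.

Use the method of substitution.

Substitute y = 290 - x into f(x,y) = xy:
g(x) = x(290 - x) = 290x - x^2
g'(x) = 290 - 2x = 0  =>  x = 145
y = 290 - 145 = 145
Maximum value = 145 * 145 = 21025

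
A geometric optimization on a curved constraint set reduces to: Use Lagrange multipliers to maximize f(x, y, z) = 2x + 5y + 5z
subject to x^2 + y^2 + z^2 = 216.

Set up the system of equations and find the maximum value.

Lagrange conditions: 2 = 2*lambda*x, 5 = 2*lambda*y, 5 = 2*lambda*z
So x:2 = y:5 = z:5, i.e. x = 2t, y = 5t, z = 5t
Constraint: t^2*(2^2 + 5^2 + 5^2) = 216
  t^2 * 54 = 216  =>  t = sqrt(4)
Maximum = 2*2t + 5*5t + 5*5t = 54*sqrt(4) = 108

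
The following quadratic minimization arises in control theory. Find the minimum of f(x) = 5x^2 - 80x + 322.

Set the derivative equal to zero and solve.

f(x) = 5x^2 - 80x + 322
f'(x) = 10x + (-80) = 0
x = 80/10 = 8
f(8) = 2
Since f''(x) = 10 > 0, this is a minimum.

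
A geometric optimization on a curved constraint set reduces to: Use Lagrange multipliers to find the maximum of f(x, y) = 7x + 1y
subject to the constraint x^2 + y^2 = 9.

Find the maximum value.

Set up Lagrange conditions: grad f = lambda * grad g
  7 = 2*lambda*x
  1 = 2*lambda*y
From these: x/y = 7/1, so x = 7t, y = 1t for some t.
Substitute into constraint: (7t)^2 + (1t)^2 = 9
  t^2 * 50 = 9
  t = sqrt(9/50)
Maximum = 7*x + 1*y = (7^2 + 1^2)*t = 50 * sqrt(9/50) = sqrt(450)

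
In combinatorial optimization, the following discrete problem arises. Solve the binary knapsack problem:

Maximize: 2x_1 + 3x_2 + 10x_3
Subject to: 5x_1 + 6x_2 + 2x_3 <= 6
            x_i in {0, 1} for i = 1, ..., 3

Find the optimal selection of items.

Items: item 1 (v=2, w=5), item 2 (v=3, w=6), item 3 (v=10, w=2)
Capacity: 6
Checking all 8 subsets (w = total weight, v = total value):
  {}: w = 0, v = 0
  {1}: w = 5, v = 2
  {2}: w = 6, v = 3
  {3}: w = 2, v = 10
  {1, 2}: w = 11 > 6, infeasible
  {1, 3}: w = 7 > 6, infeasible
  {2, 3}: w = 8 > 6, infeasible
  {1, 2, 3}: w = 13 > 6, infeasible
Best feasible subset: items [3]
Total weight: 2 <= 6, total value: 10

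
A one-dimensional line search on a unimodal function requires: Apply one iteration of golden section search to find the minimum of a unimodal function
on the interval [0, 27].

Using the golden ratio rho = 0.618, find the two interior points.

Golden section search on [0, 27].
Golden ratio rho = 0.618 (approx).
Interior points:
  x_1 = 0 + (1-0.618)*27 = 10.3140
  x_2 = 0 + 0.618*27 = 16.6860
Compare f(x_1) and f(x_2) to determine which subinterval to keep.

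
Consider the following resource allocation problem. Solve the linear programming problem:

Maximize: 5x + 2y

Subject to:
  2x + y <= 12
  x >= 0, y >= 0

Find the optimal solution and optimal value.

The feasible region has vertices at [(0, 0), (6, 0), (0, 12)].
Checking objective 5x + 2y at each vertex:
  (0, 0): 5*0 + 2*0 = 0
  (6, 0): 5*6 + 2*0 = 30
  (0, 12): 5*0 + 2*12 = 24
Maximum is 30 at (6, 0).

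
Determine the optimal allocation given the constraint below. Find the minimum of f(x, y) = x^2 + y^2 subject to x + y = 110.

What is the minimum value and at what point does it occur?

Substitute y = 110 - x into f(x,y) = x^2 + y^2:
g(x) = x^2 + (110 - x)^2 = 2x^2 - 220x + 12100
g'(x) = 4x - 220 = 0  =>  x = 55
y = 110 - 55 = 55
Minimum value = 55^2 + 55^2 = 6050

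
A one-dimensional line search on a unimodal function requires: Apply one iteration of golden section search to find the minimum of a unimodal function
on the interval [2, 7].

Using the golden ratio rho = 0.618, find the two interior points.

Golden section search on [2, 7].
Golden ratio rho = 0.618 (approx).
Interior points:
  x_1 = 2 + (1-0.618)*5 = 3.9100
  x_2 = 2 + 0.618*5 = 5.0900
Compare f(x_1) and f(x_2) to determine which subinterval to keep.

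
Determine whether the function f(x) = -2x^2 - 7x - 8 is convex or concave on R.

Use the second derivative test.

f(x) = -2x^2 - 7x - 8
f'(x) = -4x - 7
f''(x) = -4
Since f''(x) = -4 < 0 for all x, f is concave on R.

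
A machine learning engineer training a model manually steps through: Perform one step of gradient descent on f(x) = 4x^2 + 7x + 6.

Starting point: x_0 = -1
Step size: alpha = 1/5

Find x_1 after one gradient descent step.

f(x) = 4x^2 + 7x + 6
f'(x) = 8x + 7
f'(-1) = 8*-1 + (7) = -1
x_1 = x_0 - alpha * f'(x_0) = -1 - 1/5 * -1 = -4/5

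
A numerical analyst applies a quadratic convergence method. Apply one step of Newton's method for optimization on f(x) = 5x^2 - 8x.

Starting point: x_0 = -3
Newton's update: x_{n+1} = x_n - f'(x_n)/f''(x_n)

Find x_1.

f(x) = 5x^2 - 8x
f'(x) = 10x + (-8), f''(x) = 10
Newton step: x_1 = x_0 - f'(x_0)/f''(x_0)
f'(-3) = -38
x_1 = -3 - -38/10 = 4/5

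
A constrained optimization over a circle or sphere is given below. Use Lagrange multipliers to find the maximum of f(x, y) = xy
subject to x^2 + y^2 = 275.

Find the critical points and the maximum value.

Lagrange conditions: y = 2*lambda*x and x = 2*lambda*y
If x = 0 then y = 0, violating the constraint, so x, y != 0.
Dividing: y/x = x/y => x^2 = y^2 => y = x or y = -x
Constraint: 2x^2 = 275 => x^2 = 275/2 => x = +/-sqrt(275/2)
Critical points: (sqrt(275/2), sqrt(275/2)), (-sqrt(275/2), -sqrt(275/2)), (sqrt(275/2), -sqrt(275/2)), (-sqrt(275/2), sqrt(275/2))
  y = x:  xy = x^2 = 275/2  at (sqrt(275/2), sqrt(275/2)) and (-sqrt(275/2), -sqrt(275/2))
  y = -x: xy = -x^2 = -275/2 at (sqrt(275/2), -sqrt(275/2)) and (-sqrt(275/2), sqrt(275/2))
Maximum xy = 275/2 at (sqrt(275/2), sqrt(275/2)) and (-sqrt(275/2), -sqrt(275/2))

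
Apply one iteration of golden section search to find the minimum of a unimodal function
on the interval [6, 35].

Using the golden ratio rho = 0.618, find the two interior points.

Golden section search on [6, 35].
Golden ratio rho = 0.618 (approx).
Interior points:
  x_1 = 6 + (1-0.618)*29 = 17.0780
  x_2 = 6 + 0.618*29 = 23.9220
Compare f(x_1) and f(x_2) to determine which subinterval to keep.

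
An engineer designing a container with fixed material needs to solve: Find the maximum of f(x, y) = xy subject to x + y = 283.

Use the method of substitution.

Substitute y = 283 - x into f(x,y) = xy:
g(x) = x(283 - x) = 283x - x^2
g'(x) = 283 - 2x = 0  =>  x = 283/2
y = 283 - 283/2 = 283/2
Maximum value = (283/2) * (283/2) = 80089/4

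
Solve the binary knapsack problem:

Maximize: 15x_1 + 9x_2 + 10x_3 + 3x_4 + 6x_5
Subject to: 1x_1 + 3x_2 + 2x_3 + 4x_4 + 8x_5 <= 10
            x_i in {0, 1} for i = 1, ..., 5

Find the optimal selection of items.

Items: item 1 (v=15, w=1), item 2 (v=9, w=3), item 3 (v=10, w=2), item 4 (v=3, w=4), item 5 (v=6, w=8)
Capacity: 10
Checking all 32 subsets (w = total weight, v = total value):
  {}: w = 0, v = 0
  {1}: w = 1, v = 15
  {2}: w = 3, v = 9
  {3}: w = 2, v = 10
  {4}: w = 4, v = 3
  {5}: w = 8, v = 6
  {1, 2}: w = 4, v = 24
  {1, 3}: w = 3, v = 25
  {1, 4}: w = 5, v = 18
  {1, 5}: w = 9, v = 21
  {2, 3}: w = 5, v = 19
  {2, 4}: w = 7, v = 12
  {2, 5}: w = 11 > 10, infeasible
  {3, 4}: w = 6, v = 13
  {3, 5}: w = 10, v = 16
  {4, 5}: w = 12 > 10, infeasible
  {1, 2, 3}: w = 6, v = 34
  {1, 2, 4}: w = 8, v = 27
  {1, 2, 5}: w = 12 > 10, infeasible
  {1, 3, 4}: w = 7, v = 28
  {1, 3, 5}: w = 11 > 10, infeasible
  {1, 4, 5}: w = 13 > 10, infeasible
  {2, 3, 4}: w = 9, v = 22
  {2, 3, 5}: w = 13 > 10, infeasible
  {2, 4, 5}: w = 15 > 10, infeasible
  {3, 4, 5}: w = 14 > 10, infeasible
  {1, 2, 3, 4}: w = 10, v = 37
  {1, 2, 3, 5}: w = 14 > 10, infeasible
  {1, 2, 4, 5}: w = 16 > 10, infeasible
  {1, 3, 4, 5}: w = 15 > 10, infeasible
  {2, 3, 4, 5}: w = 17 > 10, infeasible
  {1, 2, 3, 4, 5}: w = 18 > 10, infeasible
Best feasible subset: items [1, 2, 3, 4]
Total weight: 10 <= 10, total value: 37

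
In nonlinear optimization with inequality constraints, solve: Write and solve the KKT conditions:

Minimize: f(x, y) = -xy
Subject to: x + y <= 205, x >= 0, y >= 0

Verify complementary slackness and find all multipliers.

Problem: min -xy s.t. x + y <= 205 (multiplier lambda), x >= 0 (mu_x), y >= 0 (mu_y)
KKT stationarity: -y + lambda - mu_x = 0, -x + lambda - mu_y = 0, with lambda, mu_x, mu_y >= 0
Complementary slackness: lambda*(x + y - 205) = 0, mu_x*x = 0, mu_y*y = 0
If lambda = 0: y = -mu_x <= 0 and x = -mu_y <= 0 force x = y = 0 with f = 0; but x = y = 205/2 is feasible with f = -42025/4 < 0, so this is not the minimum. Hence lambda > 0 and x + y = 205.
Try x > 0, y > 0 (so mu_x = mu_y = 0): y = lambda, x = lambda => x = y = lambda
x + y = 205 => 2*lambda = 205 => lambda = 205/2
x* = y* = 205/2 > 0, consistent with mu_x = mu_y = 0.
(Any feasible point with x = 0 or y = 0 has f = 0 > -42025/4, so the minimum is not on those boundaries.)
min(-xy) = -42025/4 (i.e. max xy = 42025/4)
Multipliers: lambda = 205/2, mu_x = 0, mu_y = 0
Complementary slackness: lambda*(x + y - 205) = 205/2*(205/2 + 205/2 - 205) = 0, mu_x*x = 0*205/2 = 0, mu_y*y = 0*205/2 = 0. Satisfied.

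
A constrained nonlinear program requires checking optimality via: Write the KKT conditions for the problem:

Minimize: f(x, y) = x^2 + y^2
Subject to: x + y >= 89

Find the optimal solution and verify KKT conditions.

KKT conditions for min x^2 + y^2 s.t. x + y >= 89:
Stationarity: 2x = mu, 2y = mu
So x = y = mu/2.
Complementary slackness: mu*(x + y - 89) = 0
Primal feasibility: x + y >= 89; dual feasibility: mu >= 0
If mu = 0 then x = y = 0, but 0 + 0 < 89 is infeasible, so the constraint is active.
Constraint active: x + y = 2*(mu/2) = 89 => mu = 89
x = y = 89/2, f = 7921/2
Verify: stationarity 2*(89/2) = 89 = mu; primal 89/2 + 89/2 = 89 >= 89; dual mu = 89 >= 0; complementary slackness 89*(89 - 89) = 0. All KKT conditions hold.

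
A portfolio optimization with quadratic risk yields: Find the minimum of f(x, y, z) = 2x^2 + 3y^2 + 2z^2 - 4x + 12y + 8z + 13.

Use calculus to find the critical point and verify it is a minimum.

f(x,y,z) = 2x^2 + 3y^2 + 2z^2 - 4x + 12y + 8z + 13
df/dx = 4x + (-4) = 0 => x = 1
df/dy = 6y + (12) = 0 => y = -2
df/dz = 4z + (8) = 0 => z = -2
f(1,-2,-2) = 2*(1)^2 + 3*(-2)^2 + 2*(-2)^2 + -4*(1) + 12*(-2) + 8*(-2) + 13 = -9
Hessian is diagonal with entries 4, 6, 4 > 0, confirmed minimum.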